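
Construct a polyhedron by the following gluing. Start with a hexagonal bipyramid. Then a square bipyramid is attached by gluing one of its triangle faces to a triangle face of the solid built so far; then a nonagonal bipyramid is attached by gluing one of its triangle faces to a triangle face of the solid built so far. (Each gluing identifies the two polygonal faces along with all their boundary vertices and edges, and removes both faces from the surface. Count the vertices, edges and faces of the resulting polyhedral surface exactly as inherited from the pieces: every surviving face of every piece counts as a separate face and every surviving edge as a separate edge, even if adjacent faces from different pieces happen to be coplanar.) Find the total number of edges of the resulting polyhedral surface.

A hexagonal bipyramid: V=8, E=18, F=12.
Attach a square bipyramid (V=6, E=12, F=8) along a 3-gon: merge 3 vertices and 3 edges, delete both glued faces → V=11, E=27, F=18.
Attach a nonagonal bipyramid (V=11, E=27, F=18) along a 3-gon: merge 3 vertices and 3 edges, delete both glued faces → V=19, E=51, F=34.
Check: V − E + F = 19 − 51 + 34 = 2.

51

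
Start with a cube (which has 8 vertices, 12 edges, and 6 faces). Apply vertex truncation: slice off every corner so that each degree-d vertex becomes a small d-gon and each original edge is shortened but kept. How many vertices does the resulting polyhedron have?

Truncation replaces each original edge-end by a new vertex, so V′ = 2E = 24.
Each original edge survives, and each old vertex of degree d contributes d new edges; summing degrees gives Σd = 2E, so E′ = E + 2E = 3E = 36.
Each original face survives and each original vertex becomes one new face: F′ = F + V = 14.

24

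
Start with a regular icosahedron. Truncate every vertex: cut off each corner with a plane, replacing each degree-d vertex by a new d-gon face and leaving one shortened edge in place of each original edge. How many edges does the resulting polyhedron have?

The base solid has V = 12, E = 30, F = 20.
Truncation replaces each original edge-end by a new vertex, so V′ = 2E = 60.
Each original edge survives, and each old vertex of degree d contributes d new edges; summing degrees gives Σd = 2E, so E′ = E + 2E = 3E = 90.
Each original face survives and each original vertex becomes one new face: F′ = F + V = 32.

90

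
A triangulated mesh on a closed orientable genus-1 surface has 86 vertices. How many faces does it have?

χ = 2 − 2·1 = 0, and every face is a triangle so 3F = 2E.
V − E + F = 0 with E = 3F/2 gives 86 − (3/2 − 1)·F = 0, so F = 172 and E = 258.

172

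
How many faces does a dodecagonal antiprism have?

An antiprism on an n-gon has two n-gon caps and 2n triangles: V = 2·12 = 24, E = 4·12 = 48, F = 2·12 + 2 = 26.
Check: V − E + F = 24 − 48 + 26 = 2.

26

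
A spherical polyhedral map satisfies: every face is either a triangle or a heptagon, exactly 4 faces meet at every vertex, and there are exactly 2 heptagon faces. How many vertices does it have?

14

Let x be the number of triangles; then F = 2 + x.
Edge–face incidences: 2E = 7·2 + 3·x = 14 + 3x.
Every vertex has degree 4, so 4V = 2E.
Euler: V − E + F = 2 ⇒ (2E)/4 − E + (2 + x) = 2.
Multiply by 8: 2·(2E) − 4·(2E) + 8·(2 + x) = 16, i.e. 16 + 8x − 2·(14 + 3x) = 16.
Collecting terms: 2x − 12 = 16, so 2x = 28, so x = 14.
Then 2E = 14 + 3·14 = 56, so E = 28, V = 2E/4 = 14, F = 2 + 14 = 16.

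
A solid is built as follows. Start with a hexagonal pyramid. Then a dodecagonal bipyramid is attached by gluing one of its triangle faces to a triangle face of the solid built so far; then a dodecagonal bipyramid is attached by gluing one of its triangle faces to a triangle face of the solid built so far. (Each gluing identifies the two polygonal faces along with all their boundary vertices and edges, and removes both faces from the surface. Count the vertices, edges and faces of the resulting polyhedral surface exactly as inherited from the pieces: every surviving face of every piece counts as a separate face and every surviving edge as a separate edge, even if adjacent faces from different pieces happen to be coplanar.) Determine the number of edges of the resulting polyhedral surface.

A hexagonal pyramid: V=7, E=12, F=7.
Attach a dodecagonal bipyramid (V=14, E=36, F=24) along a 3-gon: merge 3 vertices and 3 edges, delete both glued faces → V=18, E=45, F=29.
Attach a dodecagonal bipyramid (V=14, E=36, F=24) along a 3-gon: merge 3 vertices and 3 edges, delete both glued faces → V=29, E=78, F=51.
Check: V − E + F = 29 − 78 + 51 = 2.

78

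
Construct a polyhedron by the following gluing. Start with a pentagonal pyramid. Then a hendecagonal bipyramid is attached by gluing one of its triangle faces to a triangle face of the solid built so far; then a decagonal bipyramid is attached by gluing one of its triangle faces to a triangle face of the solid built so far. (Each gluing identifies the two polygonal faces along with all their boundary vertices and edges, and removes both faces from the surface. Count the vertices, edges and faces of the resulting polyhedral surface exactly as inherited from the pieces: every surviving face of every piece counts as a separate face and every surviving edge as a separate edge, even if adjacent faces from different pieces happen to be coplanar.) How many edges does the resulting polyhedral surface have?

A pentagonal pyramid: V=6, E=10, F=6.
Attach a hendecagonal bipyramid (V=13, E=33, F=22) along a 3-gon: merge 3 vertices and 3 edges, delete both glued faces → V=16, E=40, F=26.
Attach a decagonal bipyramid (V=12, E=30, F=20) along a 3-gon: merge 3 vertices and 3 edges, delete both glued faces → V=25, E=67, F=44.
Check: V − E + F = 25 − 67 + 44 = 2.

67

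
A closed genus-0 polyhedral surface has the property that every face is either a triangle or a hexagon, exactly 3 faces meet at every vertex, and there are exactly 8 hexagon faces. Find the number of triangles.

4

Let x be the number of triangles; then F = 8 + x.
Edge–face incidences: 2E = 6·8 + 3·x = 48 + 3x.
Every vertex has degree 3, so 3V = 2E.
Euler: V − E + F = 2 ⇒ (2E)/3 − E + (8 + x) = 2.
Multiply by 6: 2·(2E) − 3·(2E) + 6·(8 + x) = 12, i.e. 48 + 6x − (48 + 3x) = 12.
Collecting terms: 3x = 12, so x = 4.
Then 2E = 48 + 3·4 = 60, so E = 30, V = 2E/3 = 20, F = 8 + 4 = 12.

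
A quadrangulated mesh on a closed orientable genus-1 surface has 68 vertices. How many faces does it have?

χ = 2 − 2·1 = 0, and every face is a square so 4F = 2E.
V − E + F = 0 with E = 4F/2 gives 68 − (4/2 − 1)·F = 0, so F = 68 and E = 136.

68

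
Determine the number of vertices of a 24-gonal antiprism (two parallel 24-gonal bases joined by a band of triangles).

An antiprism on an n-gon has two n-gon caps and 2n triangles: V = 2·24 = 48, E = 4·24 = 96, F = 2·24 + 2 = 50.

48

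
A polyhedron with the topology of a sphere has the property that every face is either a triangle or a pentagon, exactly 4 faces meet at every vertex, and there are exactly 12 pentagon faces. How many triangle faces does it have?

Let x be the number of triangles; then F = 12 + x.
Edge–face incidences: 2E = 5·12 + 3·x = 60 + 3x.
Every vertex has degree 4, so 4V = 2E.
Euler: V − E + F = 2 ⇒ (2E)/4 − E + (12 + x) = 2.
Multiply by 8: 2·(2E) − 4·(2E) + 8·(12 + x) = 16, i.e. 96 + 8x − 2·(60 + 3x) = 16.
Collecting terms: 2x − 24 = 16, so 2x = 40, so x = 20.
Then 2E = 60 + 3·20 = 120, so E = 60, V = 2E/4 = 30, F = 12 + 20 = 32.

20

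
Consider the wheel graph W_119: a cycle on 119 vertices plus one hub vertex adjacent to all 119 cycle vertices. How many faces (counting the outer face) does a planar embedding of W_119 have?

W_119 has V = 119 + 1 = 120 vertices and E = 2·119 = 238 edges.
By Euler's formula F = 2 − V + E = 2 − 120 + 238 = 120.

120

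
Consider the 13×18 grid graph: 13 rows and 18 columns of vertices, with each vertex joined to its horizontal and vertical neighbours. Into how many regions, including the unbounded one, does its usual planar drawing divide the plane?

205

The grid has V = 13·18 = 234 vertices and E = 13·17 + 18·12 = 437 edges.
F = 2 − V + E = 2 − 234 + 437 = 205.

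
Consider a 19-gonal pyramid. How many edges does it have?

A pyramid on an n-gon base has one n-gon and n triangles: V = 19 + 1 = 20, E = 2·19 = 38, F = 19 + 1 = 20.
Check: V − E + F = 20 − 38 + 20 = 2.

38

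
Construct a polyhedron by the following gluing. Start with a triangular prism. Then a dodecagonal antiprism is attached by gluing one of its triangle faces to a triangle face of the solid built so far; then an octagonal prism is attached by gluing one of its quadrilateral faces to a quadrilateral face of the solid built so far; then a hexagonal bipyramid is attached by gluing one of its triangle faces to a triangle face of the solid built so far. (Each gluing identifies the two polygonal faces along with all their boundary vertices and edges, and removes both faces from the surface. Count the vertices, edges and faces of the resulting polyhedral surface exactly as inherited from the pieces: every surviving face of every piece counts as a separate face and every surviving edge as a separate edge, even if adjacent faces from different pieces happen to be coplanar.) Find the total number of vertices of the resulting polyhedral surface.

44

A triangular prism: V=6, E=9, F=5.
Attach a dodecagonal antiprism (V=24, E=48, F=26) along a 3-gon: merge 3 vertices and 3 edges, delete both glued faces → V=27, E=54, F=29.
Attach an octagonal prism (V=16, E=24, F=10) along a 4-gon: merge 4 vertices and 4 edges, delete both glued faces → V=39, E=74, F=37.
Attach a hexagonal bipyramid (V=8, E=18, F=12) along a 3-gon: merge 3 vertices and 3 edges, delete both glued faces → V=44, E=89, F=47.
Check: V − E + F = 44 − 89 + 47 = 2.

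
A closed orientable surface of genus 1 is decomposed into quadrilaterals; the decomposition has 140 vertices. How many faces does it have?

χ = 2 − 2·1 = 0, and every face is a square so 4F = 2E.
V − E + F = 0 with E = 4F/2 gives 140 − (4/2 − 1)·F = 0, so F = 140 and E = 280.

140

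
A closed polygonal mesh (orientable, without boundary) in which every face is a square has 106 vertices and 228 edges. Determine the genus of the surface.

Every face is a square and each edge borders two faces, so 4F = 2·228, giving F = 114.
χ = V − E + F = 106 − 228 + 114 = -8.
For a closed orientable surface χ = 2 − 2g, so g = (2 − (-8))/2 = 5.

5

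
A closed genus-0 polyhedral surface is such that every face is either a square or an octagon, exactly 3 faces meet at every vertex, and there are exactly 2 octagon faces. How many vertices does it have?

16

Let x be the number of squares; then F = 2 + x.
Edge–face incidences: 2E = 8·2 + 4·x = 16 + 4x.
Every vertex has degree 3, so 3V = 2E.
Euler: V − E + F = 2 ⇒ (2E)/3 − E + (2 + x) = 2.
Multiply by 6: 2·(2E) − 3·(2E) + 6·(2 + x) = 12, i.e. 12 + 6x − (16 + 4x) = 12.
Collecting terms: 2x − 4 = 12, so 2x = 16, so x = 8.
Then 2E = 16 + 4·8 = 48, so E = 24, V = 2E/3 = 16, F = 2 + 8 = 10.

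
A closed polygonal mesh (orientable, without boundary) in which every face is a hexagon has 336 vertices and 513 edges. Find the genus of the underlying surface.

Every face is a hexagon and each edge borders two faces, so 6F = 2·513, giving F = 171.
χ = V − E + F = 336 − 513 + 171 = -6.
For a closed orientable surface χ = 2 − 2g, so g = (2 − (-6))/2 = 4.

4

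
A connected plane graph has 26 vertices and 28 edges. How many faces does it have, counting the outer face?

4

Euler's formula for a connected plane graph: V − E + F = 2, so F = 2 − 26 + 28 = 4.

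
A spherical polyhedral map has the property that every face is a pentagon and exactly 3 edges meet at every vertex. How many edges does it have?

Each face has 5 edges and each edge borders two faces, so 2E = 5F.
Each vertex has degree 3, so 3V = 2E and hence V = 5F/3.
Euler: V − E + F = 2 ⇒ (5F/3) − (5F/2) + F = 2.
Multiply by 6: (10 − 15 + 6)F = 12, i.e. 1F = 12.
So F = 12, E = 5·12/2 = 30, V = 5·12/3 = 20.

30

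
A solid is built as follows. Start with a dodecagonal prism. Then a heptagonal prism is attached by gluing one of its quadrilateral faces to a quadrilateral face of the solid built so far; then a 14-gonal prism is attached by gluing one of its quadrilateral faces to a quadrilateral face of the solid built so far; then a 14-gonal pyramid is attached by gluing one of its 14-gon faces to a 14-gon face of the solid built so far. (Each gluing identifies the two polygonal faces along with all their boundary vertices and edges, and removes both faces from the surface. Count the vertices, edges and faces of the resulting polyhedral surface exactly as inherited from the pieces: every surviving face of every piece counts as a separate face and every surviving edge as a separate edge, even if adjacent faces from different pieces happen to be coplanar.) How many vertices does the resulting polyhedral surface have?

A dodecagonal prism: V=24, E=36, F=14.
Attach a heptagonal prism (V=14, E=21, F=9) along a 4-gon: merge 4 vertices and 4 edges, delete both glued faces → V=34, E=53, F=21.
Attach a 14-gonal prism (V=28, E=42, F=16) along a 4-gon: merge 4 vertices and 4 edges, delete both glued faces → V=58, E=91, F=35.
Attach a 14-gonal pyramid (V=15, E=28, F=15) along a 14-gon: merge 14 vertices and 14 edges, delete both glued faces → V=59, E=105, F=48.
Check: V − E + F = 59 − 105 + 48 = 2.

59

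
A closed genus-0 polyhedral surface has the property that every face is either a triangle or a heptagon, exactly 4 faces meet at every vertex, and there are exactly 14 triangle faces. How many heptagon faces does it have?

Let x be the number of heptagons; then F = 14 + x.
Edge–face incidences: 2E = 3·14 + 7·x = 42 + 7x.
Every vertex has degree 4, so 4V = 2E.
Euler: V − E + F = 2 ⇒ (2E)/4 − E + (14 + x) = 2.
Multiply by 8: 2·(2E) − 4·(2E) + 8·(14 + x) = 16, i.e. 112 + 8x − 2·(42 + 7x) = 16.
Collecting terms: −6x + 28 = 16, so −6x = −12, so x = 2.
Then 2E = 42 + 7·2 = 56, so E = 28, V = 2E/4 = 14, F = 14 + 2 = 16.

2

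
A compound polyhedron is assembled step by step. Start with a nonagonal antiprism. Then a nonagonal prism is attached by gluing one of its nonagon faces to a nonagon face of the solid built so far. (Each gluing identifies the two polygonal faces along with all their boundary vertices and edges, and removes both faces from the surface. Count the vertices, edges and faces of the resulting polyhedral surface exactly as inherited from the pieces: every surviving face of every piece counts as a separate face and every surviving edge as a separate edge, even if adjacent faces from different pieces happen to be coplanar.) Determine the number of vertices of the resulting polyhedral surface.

27

A nonagonal antiprism: V=18, E=36, F=20.
Attach a nonagonal prism (V=18, E=27, F=11) along a 9-gon: merge 9 vertices and 9 edges, delete both glued faces → V=27, E=54, F=29.
Check: V − E + F = 27 − 54 + 29 = 2.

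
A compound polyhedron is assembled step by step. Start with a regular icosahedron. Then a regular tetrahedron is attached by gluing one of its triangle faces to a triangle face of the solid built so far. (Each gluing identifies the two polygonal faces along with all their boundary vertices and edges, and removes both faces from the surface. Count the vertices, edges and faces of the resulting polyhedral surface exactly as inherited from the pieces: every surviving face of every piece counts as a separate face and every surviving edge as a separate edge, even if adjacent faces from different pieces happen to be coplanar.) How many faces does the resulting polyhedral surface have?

A regular icosahedron: V=12, E=30, F=20.
Attach a regular tetrahedron (V=4, E=6, F=4) along a 3-gon: merge 3 vertices and 3 edges, delete both glued faces → V=13, E=33, F=22.
Check: V − E + F = 13 − 33 + 22 = 2.

22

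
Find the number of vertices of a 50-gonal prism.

A prism on an n-gon has two n-gon bases and n rectangular sides: V = 2·50 = 100, E = 3·50 = 150, F = 50 + 2 = 52.

100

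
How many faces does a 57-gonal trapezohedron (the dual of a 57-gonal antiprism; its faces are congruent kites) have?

114

The n-trapezohedron (dual of the n-antiprism) has V = 2·57 + 2 = 116, E = 4·57 = 228, F = 2·57 = 114.
Check: V − E + F = 116 − 228 + 114 = 2.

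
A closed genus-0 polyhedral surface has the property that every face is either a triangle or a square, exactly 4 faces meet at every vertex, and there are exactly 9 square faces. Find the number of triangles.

8

Let x be the number of triangles; then F = 9 + x.
Edge–face incidences: 2E = 4·9 + 3·x = 36 + 3x.
Every vertex has degree 4, so 4V = 2E.
Euler: V − E + F = 2 ⇒ (2E)/4 − E + (9 + x) = 2.
Multiply by 8: 2·(2E) − 4·(2E) + 8·(9 + x) = 16, i.e. 72 + 8x − 2·(36 + 3x) = 16.
Collecting terms: 2x = 16, so x = 8.
Then 2E = 36 + 3·8 = 60, so E = 30, V = 2E/4 = 15, F = 9 + 8 = 17.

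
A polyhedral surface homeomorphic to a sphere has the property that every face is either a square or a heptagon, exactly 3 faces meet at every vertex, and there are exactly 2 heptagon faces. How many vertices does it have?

14

Let x be the number of squares; then F = 2 + x.
Edge–face incidences: 2E = 7·2 + 4·x = 14 + 4x.
Every vertex has degree 3, so 3V = 2E.
Euler: V − E + F = 2 ⇒ (2E)/3 − E + (2 + x) = 2.
Multiply by 6: 2·(2E) − 3·(2E) + 6·(2 + x) = 12, i.e. 12 + 6x − (14 + 4x) = 12.
Collecting terms: 2x − 2 = 12, so 2x = 14, so x = 7.
Then 2E = 14 + 4·7 = 42, so E = 21, V = 2E/3 = 14, F = 2 + 7 = 9.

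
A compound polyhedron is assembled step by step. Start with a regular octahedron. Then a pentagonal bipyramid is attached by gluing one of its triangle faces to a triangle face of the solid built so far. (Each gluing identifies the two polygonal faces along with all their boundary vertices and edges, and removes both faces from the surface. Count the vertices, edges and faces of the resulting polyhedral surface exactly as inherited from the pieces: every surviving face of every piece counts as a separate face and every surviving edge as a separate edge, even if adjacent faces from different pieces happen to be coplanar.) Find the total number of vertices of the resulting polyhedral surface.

10

A regular octahedron: V=6, E=12, F=8.
Attach a pentagonal bipyramid (V=7, E=15, F=10) along a 3-gon: merge 3 vertices and 3 edges, delete both glued faces → V=10, E=24, F=16.
Check: V − E + F = 10 − 24 + 16 = 2.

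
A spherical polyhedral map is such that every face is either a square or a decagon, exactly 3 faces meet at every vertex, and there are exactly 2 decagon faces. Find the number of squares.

10

Let x be the number of squares; then F = 2 + x.
Edge–face incidences: 2E = 10·2 + 4·x = 20 + 4x.
Every vertex has degree 3, so 3V = 2E.
Euler: V − E + F = 2 ⇒ (2E)/3 − E + (2 + x) = 2.
Multiply by 6: 2·(2E) − 3·(2E) + 6·(2 + x) = 12, i.e. 12 + 6x − (20 + 4x) = 12.
Collecting terms: 2x − 8 = 12, so 2x = 20, so x = 10.
Then 2E = 20 + 4·10 = 60, so E = 30, V = 2E/3 = 20, F = 2 + 10 = 12.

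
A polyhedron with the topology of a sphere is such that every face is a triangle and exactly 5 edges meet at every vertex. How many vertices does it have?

Each face has 3 edges and each edge borders two faces, so 2E = 3F.
Each vertex has degree 5, so 5V = 2E and hence V = 3F/5.
Euler: V − E + F = 2 ⇒ (3F/5) − (3F/2) + F = 2.
Multiply by 10: (6 − 15 + 10)F = 20, i.e. 1F = 20.
So F = 20, E = 3·20/2 = 30, V = 3·20/5 = 12.

12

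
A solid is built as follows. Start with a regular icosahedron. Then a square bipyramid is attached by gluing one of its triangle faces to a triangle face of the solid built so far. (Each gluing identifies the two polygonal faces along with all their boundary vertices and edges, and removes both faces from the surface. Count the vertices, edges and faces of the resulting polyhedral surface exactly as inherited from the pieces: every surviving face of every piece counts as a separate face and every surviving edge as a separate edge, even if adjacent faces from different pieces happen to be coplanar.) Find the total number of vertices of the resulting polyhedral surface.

A regular icosahedron: V=12, E=30, F=20.
Attach a square bipyramid (V=6, E=12, F=8) along a 3-gon: merge 3 vertices and 3 edges, delete both glued faces → V=15, E=39, F=26.
Check: V − E + F = 15 − 39 + 26 = 2.

15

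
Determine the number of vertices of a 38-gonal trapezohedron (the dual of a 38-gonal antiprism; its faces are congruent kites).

78

The n-trapezohedron (dual of the n-antiprism) has V = 2·38 + 2 = 78, E = 4·38 = 152, F = 2·38 = 76.
Check: V − E + F = 78 − 152 + 76 = 2.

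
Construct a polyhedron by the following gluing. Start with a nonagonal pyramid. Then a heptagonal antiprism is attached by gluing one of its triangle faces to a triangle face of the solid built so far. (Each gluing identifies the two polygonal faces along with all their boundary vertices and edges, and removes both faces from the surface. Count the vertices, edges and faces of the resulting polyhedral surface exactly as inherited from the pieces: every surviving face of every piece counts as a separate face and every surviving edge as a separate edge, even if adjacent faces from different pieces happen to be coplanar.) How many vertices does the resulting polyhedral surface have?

A nonagonal pyramid: V=10, E=18, F=10.
Attach a heptagonal antiprism (V=14, E=28, F=16) along a 3-gon: merge 3 vertices and 3 edges, delete both glued faces → V=21, E=43, F=24.
Check: V − E + F = 21 − 43 + 24 = 2.

21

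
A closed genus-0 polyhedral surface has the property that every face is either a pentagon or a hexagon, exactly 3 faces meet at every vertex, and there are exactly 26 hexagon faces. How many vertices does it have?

Let x be the number of pentagons; then F = 26 + x.
Edge–face incidences: 2E = 6·26 + 5·x = 156 + 5x.
Every vertex has degree 3, so 3V = 2E.
Euler: V − E + F = 2 ⇒ (2E)/3 − E + (26 + x) = 2.
Multiply by 6: 2·(2E) − 3·(2E) + 6·(26 + x) = 12, i.e. 156 + 6x − (156 + 5x) = 12.
Collecting terms: x = 12.
Then 2E = 156 + 5·12 = 216, so E = 108, V = 2E/3 = 72, F = 26 + 12 = 38.

72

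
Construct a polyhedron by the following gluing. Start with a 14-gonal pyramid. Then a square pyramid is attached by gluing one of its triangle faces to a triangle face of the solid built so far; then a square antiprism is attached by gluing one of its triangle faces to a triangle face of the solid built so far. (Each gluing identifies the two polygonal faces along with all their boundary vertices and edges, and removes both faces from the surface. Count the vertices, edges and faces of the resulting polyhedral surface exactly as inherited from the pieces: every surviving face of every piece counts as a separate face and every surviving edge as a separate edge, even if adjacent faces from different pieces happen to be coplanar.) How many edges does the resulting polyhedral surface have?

A 14-gonal pyramid: V=15, E=28, F=15.
Attach a square pyramid (V=5, E=8, F=5) along a 3-gon: merge 3 vertices and 3 edges, delete both glued faces → V=17, E=33, F=18.
Attach a square antiprism (V=8, E=16, F=10) along a 3-gon: merge 3 vertices and 3 edges, delete both glued faces → V=22, E=46, F=26.
Check: V − E + F = 22 − 46 + 26 = 2.

46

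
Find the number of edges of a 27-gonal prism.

81

A prism on an n-gon has two n-gon bases and n rectangular sides: V = 2·27 = 54, E = 3·27 = 81, F = 27 + 2 = 29.
Check: V − E + F = 54 − 81 + 29 = 2.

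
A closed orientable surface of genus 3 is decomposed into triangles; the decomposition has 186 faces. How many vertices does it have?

χ = 2 − 2·3 = -4, and every face is a triangle so 3F = 2E.
E = 3·186/2 = 279. Then V = -4 + E − F = -4 + 279 − 186 = 89.

89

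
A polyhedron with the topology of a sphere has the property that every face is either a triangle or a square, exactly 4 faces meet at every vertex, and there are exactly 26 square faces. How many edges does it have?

Let x be the number of triangles; then F = 26 + x.
Edge–face incidences: 2E = 4·26 + 3·x = 104 + 3x.
Every vertex has degree 4, so 4V = 2E.
Euler: V − E + F = 2 ⇒ (2E)/4 − E + (26 + x) = 2.
Multiply by 8: 2·(2E) − 4·(2E) + 8·(26 + x) = 16, i.e. 208 + 8x − 2·(104 + 3x) = 16.
Collecting terms: 2x = 16, so x = 8.
Then 2E = 104 + 3·8 = 128, so E = 64, V = 2E/4 = 32, F = 26 + 8 = 34.

64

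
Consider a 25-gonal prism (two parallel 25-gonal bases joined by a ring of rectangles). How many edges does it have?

75

A prism on an n-gon has two n-gon bases and n rectangular sides: V = 2·25 = 50, E = 3·25 = 75, F = 25 + 2 = 27.
Check: V − E + F = 50 − 75 + 27 = 2.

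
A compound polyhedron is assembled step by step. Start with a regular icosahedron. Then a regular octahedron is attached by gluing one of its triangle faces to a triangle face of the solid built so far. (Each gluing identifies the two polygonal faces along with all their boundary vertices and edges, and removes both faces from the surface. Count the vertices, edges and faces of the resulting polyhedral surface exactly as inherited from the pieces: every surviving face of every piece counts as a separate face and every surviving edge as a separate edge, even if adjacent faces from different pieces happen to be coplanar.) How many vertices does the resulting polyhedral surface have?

A regular icosahedron: V=12, E=30, F=20.
Attach a regular octahedron (V=6, E=12, F=8) along a 3-gon: merge 3 vertices and 3 edges, delete both glued faces → V=15, E=39, F=26.
Check: V − E + F = 15 − 39 + 26 = 2.

15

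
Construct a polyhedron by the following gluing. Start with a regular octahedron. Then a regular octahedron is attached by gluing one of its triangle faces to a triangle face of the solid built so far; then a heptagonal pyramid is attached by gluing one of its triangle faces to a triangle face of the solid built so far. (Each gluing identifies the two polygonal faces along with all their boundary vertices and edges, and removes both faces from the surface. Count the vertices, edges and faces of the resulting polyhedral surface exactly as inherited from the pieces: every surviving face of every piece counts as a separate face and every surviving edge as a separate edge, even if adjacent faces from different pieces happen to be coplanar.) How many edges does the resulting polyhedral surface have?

32

A regular octahedron: V=6, E=12, F=8.
Attach a regular octahedron (V=6, E=12, F=8) along a 3-gon: merge 3 vertices and 3 edges, delete both glued faces → V=9, E=21, F=14.
Attach a heptagonal pyramid (V=8, E=14, F=8) along a 3-gon: merge 3 vertices and 3 edges, delete both glued faces → V=14, E=32, F=20.
Check: V − E + F = 14 − 32 + 20 = 2.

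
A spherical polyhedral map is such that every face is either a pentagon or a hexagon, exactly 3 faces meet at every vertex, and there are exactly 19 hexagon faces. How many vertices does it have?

58

Let x be the number of pentagons; then F = 19 + x.
Edge–face incidences: 2E = 6·19 + 5·x = 114 + 5x.
Every vertex has degree 3, so 3V = 2E.
Euler: V − E + F = 2 ⇒ (2E)/3 − E + (19 + x) = 2.
Multiply by 6: 2·(2E) − 3·(2E) + 6·(19 + x) = 12, i.e. 114 + 6x − (114 + 5x) = 12.
Collecting terms: x = 12.
Then 2E = 114 + 5·12 = 174, so E = 87, V = 2E/3 = 58, F = 19 + 12 = 31.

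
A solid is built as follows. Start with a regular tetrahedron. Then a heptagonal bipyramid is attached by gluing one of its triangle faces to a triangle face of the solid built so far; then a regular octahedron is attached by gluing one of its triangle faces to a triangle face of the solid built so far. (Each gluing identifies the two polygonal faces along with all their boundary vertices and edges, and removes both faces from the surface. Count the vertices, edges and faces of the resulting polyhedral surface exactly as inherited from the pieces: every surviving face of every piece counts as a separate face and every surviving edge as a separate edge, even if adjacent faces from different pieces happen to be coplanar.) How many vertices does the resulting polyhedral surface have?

13

A regular tetrahedron: V=4, E=6, F=4.
Attach a heptagonal bipyramid (V=9, E=21, F=14) along a 3-gon: merge 3 vertices and 3 edges, delete both glued faces → V=10, E=24, F=16.
Attach a regular octahedron (V=6, E=12, F=8) along a 3-gon: merge 3 vertices and 3 edges, delete both glued faces → V=13, E=33, F=22.
Check: V − E + F = 13 − 33 + 22 = 2.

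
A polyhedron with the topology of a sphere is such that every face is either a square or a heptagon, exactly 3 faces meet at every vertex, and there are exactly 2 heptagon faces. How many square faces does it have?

Let x be the number of squares; then F = 2 + x.
Edge–face incidences: 2E = 7·2 + 4·x = 14 + 4x.
Every vertex has degree 3, so 3V = 2E.
Euler: V − E + F = 2 ⇒ (2E)/3 − E + (2 + x) = 2.
Multiply by 6: 2·(2E) − 3·(2E) + 6·(2 + x) = 12, i.e. 12 + 6x − (14 + 4x) = 12.
Collecting terms: 2x − 2 = 12, so 2x = 14, so x = 7.
Then 2E = 14 + 4·7 = 42, so E = 21, V = 2E/3 = 14, F = 2 + 7 = 9.

7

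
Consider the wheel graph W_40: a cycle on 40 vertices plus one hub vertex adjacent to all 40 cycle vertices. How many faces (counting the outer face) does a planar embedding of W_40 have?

41

W_40 has V = 40 + 1 = 41 vertices and E = 2·40 = 80 edges.
By Euler's formula F = 2 − V + E = 2 − 41 + 80 = 41.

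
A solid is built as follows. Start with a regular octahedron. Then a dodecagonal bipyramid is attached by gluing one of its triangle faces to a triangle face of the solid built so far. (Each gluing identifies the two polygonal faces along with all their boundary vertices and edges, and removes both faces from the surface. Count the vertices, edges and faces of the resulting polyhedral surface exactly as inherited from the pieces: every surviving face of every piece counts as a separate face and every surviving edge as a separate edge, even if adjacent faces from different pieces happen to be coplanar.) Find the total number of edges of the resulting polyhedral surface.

A regular octahedron: V=6, E=12, F=8.
Attach a dodecagonal bipyramid (V=14, E=36, F=24) along a 3-gon: merge 3 vertices and 3 edges, delete both glued faces → V=17, E=45, F=30.
Check: V − E + F = 17 − 45 + 30 = 2.

45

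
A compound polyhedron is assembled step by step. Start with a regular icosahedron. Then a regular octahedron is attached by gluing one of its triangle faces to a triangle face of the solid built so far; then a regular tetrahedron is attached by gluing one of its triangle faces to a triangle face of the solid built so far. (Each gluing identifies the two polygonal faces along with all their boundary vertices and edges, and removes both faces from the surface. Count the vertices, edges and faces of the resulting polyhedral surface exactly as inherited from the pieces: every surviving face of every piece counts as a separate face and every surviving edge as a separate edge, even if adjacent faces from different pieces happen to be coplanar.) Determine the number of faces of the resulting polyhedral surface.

A regular icosahedron: V=12, E=30, F=20.
Attach a regular octahedron (V=6, E=12, F=8) along a 3-gon: merge 3 vertices and 3 edges, delete both glued faces → V=15, E=39, F=26.
Attach a regular tetrahedron (V=4, E=6, F=4) along a 3-gon: merge 3 vertices and 3 edges, delete both glued faces → V=16, E=42, F=28.
Check: V − E + F = 16 − 42 + 28 = 2.

28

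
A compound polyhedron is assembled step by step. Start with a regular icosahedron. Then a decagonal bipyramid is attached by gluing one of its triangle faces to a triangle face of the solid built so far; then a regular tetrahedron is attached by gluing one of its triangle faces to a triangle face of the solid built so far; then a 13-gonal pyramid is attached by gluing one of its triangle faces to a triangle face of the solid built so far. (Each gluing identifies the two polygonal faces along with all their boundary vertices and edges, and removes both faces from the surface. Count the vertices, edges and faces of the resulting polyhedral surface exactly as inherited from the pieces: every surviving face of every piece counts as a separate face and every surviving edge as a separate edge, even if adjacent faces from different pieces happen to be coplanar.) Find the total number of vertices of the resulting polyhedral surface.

A regular icosahedron: V=12, E=30, F=20.
Attach a decagonal bipyramid (V=12, E=30, F=20) along a 3-gon: merge 3 vertices and 3 edges, delete both glued faces → V=21, E=57, F=38.
Attach a regular tetrahedron (V=4, E=6, F=4) along a 3-gon: merge 3 vertices and 3 edges, delete both glued faces → V=22, E=60, F=40.
Attach a 13-gonal pyramid (V=14, E=26, F=14) along a 3-gon: merge 3 vertices and 3 edges, delete both glued faces → V=33, E=83, F=52.
Check: V − E + F = 33 − 83 + 52 = 2.

33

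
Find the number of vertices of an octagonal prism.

16

A prism on an n-gon has two n-gon bases and n rectangular sides: V = 2·8 = 16, E = 3·8 = 24, F = 8 + 2 = 10.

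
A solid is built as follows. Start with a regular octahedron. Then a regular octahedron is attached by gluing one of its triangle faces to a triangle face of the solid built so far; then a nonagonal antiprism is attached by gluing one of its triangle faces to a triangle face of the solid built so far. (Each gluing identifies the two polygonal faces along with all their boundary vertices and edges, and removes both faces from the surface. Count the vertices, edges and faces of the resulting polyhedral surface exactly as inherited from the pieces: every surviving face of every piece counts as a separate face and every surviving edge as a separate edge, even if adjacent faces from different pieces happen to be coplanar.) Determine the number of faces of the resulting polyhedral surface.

32

A regular octahedron: V=6, E=12, F=8.
Attach a regular octahedron (V=6, E=12, F=8) along a 3-gon: merge 3 vertices and 3 edges, delete both glued faces → V=9, E=21, F=14.
Attach a nonagonal antiprism (V=18, E=36, F=20) along a 3-gon: merge 3 vertices and 3 edges, delete both glued faces → V=24, E=54, F=32.
Check: V − E + F = 24 − 54 + 32 = 2.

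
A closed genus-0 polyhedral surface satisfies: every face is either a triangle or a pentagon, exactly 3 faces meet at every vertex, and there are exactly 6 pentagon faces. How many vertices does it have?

12

Let x be the number of triangles; then F = 6 + x.
Edge–face incidences: 2E = 5·6 + 3·x = 30 + 3x.
Every vertex has degree 3, so 3V = 2E.
Euler: V − E + F = 2 ⇒ (2E)/3 − E + (6 + x) = 2.
Multiply by 6: 2·(2E) − 3·(2E) + 6·(6 + x) = 12, i.e. 36 + 6x − (30 + 3x) = 12.
Collecting terms: 3x + 6 = 12, so 3x = 6, so x = 2.
Then 2E = 30 + 3·2 = 36, so E = 18, V = 2E/3 = 12, F = 6 + 2 = 8.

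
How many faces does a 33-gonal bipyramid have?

66

A bipyramid over an n-gon has 2n triangular faces and n + 2 vertices: V = 33 + 2 = 35, E = 3·33 = 99, F = 2·33 = 66.
Check: V − E + F = 35 − 99 + 66 = 2.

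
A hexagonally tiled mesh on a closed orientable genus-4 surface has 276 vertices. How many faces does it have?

χ = 2 − 2·4 = -6, and every face is a hexagon so 6F = 2E.
V − E + F = -6 with E = 6F/2 gives 276 − (6/2 − 1)·F = -6, so F = 141 and E = 423.

141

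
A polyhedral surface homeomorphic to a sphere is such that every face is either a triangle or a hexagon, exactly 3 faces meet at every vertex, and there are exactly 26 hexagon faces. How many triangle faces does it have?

4

Let x be the number of triangles; then F = 26 + x.
Edge–face incidences: 2E = 6·26 + 3·x = 156 + 3x.
Every vertex has degree 3, so 3V = 2E.
Euler: V − E + F = 2 ⇒ (2E)/3 − E + (26 + x) = 2.
Multiply by 6: 2·(2E) − 3·(2E) + 6·(26 + x) = 12, i.e. 156 + 6x − (156 + 3x) = 12.
Collecting terms: 3x = 12, so x = 4.
Then 2E = 156 + 3·4 = 168, so E = 84, V = 2E/3 = 56, F = 26 + 4 = 30.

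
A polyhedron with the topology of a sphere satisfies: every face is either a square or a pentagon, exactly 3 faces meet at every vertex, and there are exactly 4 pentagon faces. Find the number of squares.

Let x be the number of squares; then F = 4 + x.
Edge–face incidences: 2E = 5·4 + 4·x = 20 + 4x.
Every vertex has degree 3, so 3V = 2E.
Euler: V − E + F = 2 ⇒ (2E)/3 − E + (4 + x) = 2.
Multiply by 6: 2·(2E) − 3·(2E) + 6·(4 + x) = 12, i.e. 24 + 6x − (20 + 4x) = 12.
Collecting terms: 2x + 4 = 12, so 2x = 8, so x = 4.
Then 2E = 20 + 4·4 = 36, so E = 18, V = 2E/3 = 12, F = 4 + 4 = 8.

4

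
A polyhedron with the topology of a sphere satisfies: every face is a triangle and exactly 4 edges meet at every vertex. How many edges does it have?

Each face has 3 edges and each edge borders two faces, so 2E = 3F.
Each vertex has degree 4, so 4V = 2E and hence V = 3F/4.
Euler: V − E + F = 2 ⇒ (3F/4) − (3F/2) + F = 2.
Multiply by 8: (6 − 12 + 8)F = 16, i.e. 2F = 16.
So F = 8, E = 3·8/2 = 12, V = 3·8/4 = 6.

12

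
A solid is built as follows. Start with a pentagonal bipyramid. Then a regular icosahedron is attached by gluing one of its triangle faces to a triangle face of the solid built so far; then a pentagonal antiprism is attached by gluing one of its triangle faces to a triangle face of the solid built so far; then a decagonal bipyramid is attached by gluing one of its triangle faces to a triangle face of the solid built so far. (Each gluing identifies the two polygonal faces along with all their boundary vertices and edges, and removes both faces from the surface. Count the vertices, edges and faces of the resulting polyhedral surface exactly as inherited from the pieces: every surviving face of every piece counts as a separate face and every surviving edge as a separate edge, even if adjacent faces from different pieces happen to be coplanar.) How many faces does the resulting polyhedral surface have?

56

A pentagonal bipyramid: V=7, E=15, F=10.
Attach a regular icosahedron (V=12, E=30, F=20) along a 3-gon: merge 3 vertices and 3 edges, delete both glued faces → V=16, E=42, F=28.
Attach a pentagonal antiprism (V=10, E=20, F=12) along a 3-gon: merge 3 vertices and 3 edges, delete both glued faces → V=23, E=59, F=38.
Attach a decagonal bipyramid (V=12, E=30, F=20) along a 3-gon: merge 3 vertices and 3 edges, delete both glued faces → V=32, E=86, F=56.
Check: V − E + F = 32 − 86 + 56 = 2.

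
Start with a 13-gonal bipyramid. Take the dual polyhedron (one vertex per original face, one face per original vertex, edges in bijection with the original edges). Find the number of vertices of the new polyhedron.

The base solid has V = 15, E = 39, F = 26.
The dual swaps V and F and preserves E: V′ = F = 26, E′ = E = 39, F′ = V = 15.

26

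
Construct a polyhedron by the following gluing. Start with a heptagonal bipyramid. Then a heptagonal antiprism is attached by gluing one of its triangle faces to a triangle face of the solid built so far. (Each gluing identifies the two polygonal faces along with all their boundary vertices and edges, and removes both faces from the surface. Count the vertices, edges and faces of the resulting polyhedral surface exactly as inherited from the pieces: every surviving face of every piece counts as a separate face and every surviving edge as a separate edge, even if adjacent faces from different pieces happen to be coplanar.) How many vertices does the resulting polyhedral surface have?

A heptagonal bipyramid: V=9, E=21, F=14.
Attach a heptagonal antiprism (V=14, E=28, F=16) along a 3-gon: merge 3 vertices and 3 edges, delete both glued faces → V=20, E=46, F=28.
Check: V − E + F = 20 − 46 + 28 = 2.

20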